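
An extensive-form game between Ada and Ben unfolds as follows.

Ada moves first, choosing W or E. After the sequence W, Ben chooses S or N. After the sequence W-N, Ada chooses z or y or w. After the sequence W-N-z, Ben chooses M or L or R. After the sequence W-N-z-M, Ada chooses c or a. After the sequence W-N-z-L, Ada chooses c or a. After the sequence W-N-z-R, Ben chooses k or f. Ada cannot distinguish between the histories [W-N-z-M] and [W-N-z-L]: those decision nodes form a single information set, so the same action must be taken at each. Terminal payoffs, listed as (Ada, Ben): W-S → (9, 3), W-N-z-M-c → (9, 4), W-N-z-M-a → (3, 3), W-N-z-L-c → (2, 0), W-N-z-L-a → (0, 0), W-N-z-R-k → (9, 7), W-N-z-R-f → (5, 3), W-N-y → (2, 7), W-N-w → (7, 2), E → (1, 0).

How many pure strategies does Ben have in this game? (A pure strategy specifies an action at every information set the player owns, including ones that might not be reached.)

Ben owns the node after W with actions {S, N} — two choices.
Ben owns the node after W-N-z with actions {M, L, R} — three choices.
Ben owns the node after W-N-z-R with actions {k, f} — two choices.
A pure strategy fixes one action at each information set independently, so the count is the product 2 × 3 × 2 = 12.

12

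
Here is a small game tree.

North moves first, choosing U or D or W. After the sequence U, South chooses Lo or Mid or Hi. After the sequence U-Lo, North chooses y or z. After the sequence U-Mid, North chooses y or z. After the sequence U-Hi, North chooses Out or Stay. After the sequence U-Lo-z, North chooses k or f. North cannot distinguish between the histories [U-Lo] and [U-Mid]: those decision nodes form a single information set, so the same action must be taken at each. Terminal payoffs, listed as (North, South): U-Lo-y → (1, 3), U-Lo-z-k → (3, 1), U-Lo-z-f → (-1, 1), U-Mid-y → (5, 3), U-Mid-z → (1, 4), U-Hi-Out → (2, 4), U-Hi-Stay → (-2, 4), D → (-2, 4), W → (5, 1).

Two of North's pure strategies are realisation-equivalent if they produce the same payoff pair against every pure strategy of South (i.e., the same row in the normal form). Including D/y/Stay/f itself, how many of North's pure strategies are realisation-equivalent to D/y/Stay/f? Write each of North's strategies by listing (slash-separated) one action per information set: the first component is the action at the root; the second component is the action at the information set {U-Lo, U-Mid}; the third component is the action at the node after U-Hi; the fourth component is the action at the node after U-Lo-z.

8

Row for D/y/Stay/f (columns Lo, Mid, Hi): (-2,4) (-2,4) (-2,4).
Under D/y/Stay/f, North's choice at the information set {U-Lo, U-Mid} and at the node after U-Hi and at the node after U-Lo-z can never be reached regardless of what South does, so varying those choices leaves every outcome unchanged.
Holding the reachable choices fixed and varying the unreachable ones freely already gives 2 × 2 × 2 = 8 equivalent strategies.
No other strategy reproduces this row, so those 8 are the full class: D/y/Out/k, D/y/Out/f, D/y/Stay/k, D/y/Stay/f, D/z/Out/k, D/z/Out/f, D/z/Stay/k, D/z/Stay/f.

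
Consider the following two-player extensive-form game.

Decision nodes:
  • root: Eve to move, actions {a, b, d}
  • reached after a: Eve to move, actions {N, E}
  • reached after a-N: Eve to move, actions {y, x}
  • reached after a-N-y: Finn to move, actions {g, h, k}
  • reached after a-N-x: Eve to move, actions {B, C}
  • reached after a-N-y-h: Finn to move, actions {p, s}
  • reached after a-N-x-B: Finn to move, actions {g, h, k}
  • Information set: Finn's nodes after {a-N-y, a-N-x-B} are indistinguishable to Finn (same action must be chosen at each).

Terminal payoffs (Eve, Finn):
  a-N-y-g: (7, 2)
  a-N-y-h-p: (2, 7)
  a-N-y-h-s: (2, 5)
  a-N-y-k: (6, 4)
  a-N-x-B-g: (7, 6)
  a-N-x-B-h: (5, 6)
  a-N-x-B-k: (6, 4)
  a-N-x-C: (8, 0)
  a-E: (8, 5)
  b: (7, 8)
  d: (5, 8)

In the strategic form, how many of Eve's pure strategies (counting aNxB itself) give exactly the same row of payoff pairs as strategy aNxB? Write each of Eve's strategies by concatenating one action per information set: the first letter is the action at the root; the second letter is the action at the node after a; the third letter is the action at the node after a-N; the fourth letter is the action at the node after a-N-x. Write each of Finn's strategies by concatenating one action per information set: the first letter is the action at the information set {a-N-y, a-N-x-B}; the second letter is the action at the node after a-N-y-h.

Row for aNxB (columns gp, gs, hp, hs, kp, ks): (7,6) (7,6) (5,6) (5,6) (6,4) (6,4).
Every one of Eve's information sets is on the play path for some reply by Finn when Eve follows aNxB.
Changing the action at any of them therefore changes at least one column, so only aNxB itself gives this row.

1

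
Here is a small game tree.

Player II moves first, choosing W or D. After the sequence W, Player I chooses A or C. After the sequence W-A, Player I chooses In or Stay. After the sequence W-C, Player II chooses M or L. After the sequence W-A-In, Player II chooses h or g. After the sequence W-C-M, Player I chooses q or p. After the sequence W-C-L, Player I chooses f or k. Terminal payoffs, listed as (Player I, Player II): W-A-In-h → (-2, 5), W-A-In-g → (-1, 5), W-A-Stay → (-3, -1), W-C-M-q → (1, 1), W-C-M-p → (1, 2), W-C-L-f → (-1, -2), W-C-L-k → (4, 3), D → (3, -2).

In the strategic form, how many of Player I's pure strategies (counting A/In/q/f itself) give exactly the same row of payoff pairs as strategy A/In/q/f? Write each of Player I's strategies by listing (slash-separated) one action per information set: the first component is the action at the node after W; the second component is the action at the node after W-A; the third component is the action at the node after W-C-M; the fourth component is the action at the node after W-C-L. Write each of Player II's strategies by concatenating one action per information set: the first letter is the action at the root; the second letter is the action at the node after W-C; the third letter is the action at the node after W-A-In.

4

Row for A/In/q/f (columns WMh, WMg, WLh, WLg, DMh, DMg, DLh, DLg): (-2,5) (-1,5) (-2,5) (-1,5) (3,-2) (3,-2) (3,-2) (3,-2).
Under A/In/q/f, Player I's choice at the node after W-C-M and at the node after W-C-L can never be reached regardless of what Player II does, so varying those choices leaves every outcome unchanged.
Holding the reachable choices fixed and varying the unreachable ones freely already gives 2 × 2 = 4 equivalent strategies.
No other strategy reproduces this row, so those 4 are the full class: A/In/q/f, A/In/q/k, A/In/p/f, A/In/p/k.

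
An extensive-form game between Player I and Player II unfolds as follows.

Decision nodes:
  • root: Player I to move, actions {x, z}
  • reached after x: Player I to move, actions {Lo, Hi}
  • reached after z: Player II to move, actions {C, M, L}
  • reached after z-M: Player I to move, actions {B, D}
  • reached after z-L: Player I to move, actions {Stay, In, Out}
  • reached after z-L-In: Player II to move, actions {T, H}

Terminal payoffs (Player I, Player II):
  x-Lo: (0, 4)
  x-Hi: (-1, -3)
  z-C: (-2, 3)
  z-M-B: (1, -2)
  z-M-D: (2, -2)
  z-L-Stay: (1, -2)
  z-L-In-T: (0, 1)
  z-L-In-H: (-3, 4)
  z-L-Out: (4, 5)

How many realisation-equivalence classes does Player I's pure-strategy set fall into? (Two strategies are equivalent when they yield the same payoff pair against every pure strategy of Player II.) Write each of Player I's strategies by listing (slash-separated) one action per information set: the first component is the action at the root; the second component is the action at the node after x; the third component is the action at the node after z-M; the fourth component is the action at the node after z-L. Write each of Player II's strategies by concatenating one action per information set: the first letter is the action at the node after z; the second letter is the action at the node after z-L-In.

Player I has 24 pure strategies: x/Lo/B/Stay, x/Lo/B/In, x/Lo/B/Out, x/Lo/D/Stay, x/Lo/D/In, x/Lo/D/Out, x/Hi/B/Stay, x/Hi/B/In, x/Hi/B/Out, x/Hi/D/Stay, x/Hi/D/In, x/Hi/D/Out, z/Lo/B/Stay, z/Lo/B/In, z/Lo/B/Out, z/Lo/D/Stay, z/Lo/D/In, z/Lo/D/Out, z/Hi/B/Stay, z/Hi/B/In, z/Hi/B/Out, z/Hi/D/Stay, z/Hi/D/In, z/Hi/D/Out. Columns: CT, CH, MT, MH, LT, LH.
{x/Lo/B/Stay, x/Lo/B/In, x/Lo/B/Out, x/Lo/D/Stay, x/Lo/D/In, x/Lo/D/Out} → row (0,4) (0,4) (0,4) (0,4) (0,4) (0,4)
{x/Hi/B/Stay, x/Hi/B/In, x/Hi/B/Out, x/Hi/D/Stay, x/Hi/D/In, x/Hi/D/Out} → row (-1,-3) (-1,-3) (-1,-3) (-1,-3) (-1,-3) (-1,-3)
{z/Lo/B/Stay, z/Hi/B/Stay} → row (-2,3) (-2,3) (1,-2) (1,-2) (1,-2) (1,-2)
{z/Lo/B/In, z/Hi/B/In} → row (-2,3) (-2,3) (1,-2) (1,-2) (0,1) (-3,4)
{z/Lo/B/Out, z/Hi/B/Out} → row (-2,3) (-2,3) (1,-2) (1,-2) (4,5) (4,5)
{z/Lo/D/Stay, z/Hi/D/Stay} → row (-2,3) (-2,3) (2,-2) (2,-2) (1,-2) (1,-2)
{z/Lo/D/In, z/Hi/D/In} → row (-2,3) (-2,3) (2,-2) (2,-2) (0,1) (-3,4)
{z/Lo/D/Out, z/Hi/D/Out} → row (-2,3) (-2,3) (2,-2) (2,-2) (4,5) (4,5)
That's 8 distinct rows out of 24 strategies.

8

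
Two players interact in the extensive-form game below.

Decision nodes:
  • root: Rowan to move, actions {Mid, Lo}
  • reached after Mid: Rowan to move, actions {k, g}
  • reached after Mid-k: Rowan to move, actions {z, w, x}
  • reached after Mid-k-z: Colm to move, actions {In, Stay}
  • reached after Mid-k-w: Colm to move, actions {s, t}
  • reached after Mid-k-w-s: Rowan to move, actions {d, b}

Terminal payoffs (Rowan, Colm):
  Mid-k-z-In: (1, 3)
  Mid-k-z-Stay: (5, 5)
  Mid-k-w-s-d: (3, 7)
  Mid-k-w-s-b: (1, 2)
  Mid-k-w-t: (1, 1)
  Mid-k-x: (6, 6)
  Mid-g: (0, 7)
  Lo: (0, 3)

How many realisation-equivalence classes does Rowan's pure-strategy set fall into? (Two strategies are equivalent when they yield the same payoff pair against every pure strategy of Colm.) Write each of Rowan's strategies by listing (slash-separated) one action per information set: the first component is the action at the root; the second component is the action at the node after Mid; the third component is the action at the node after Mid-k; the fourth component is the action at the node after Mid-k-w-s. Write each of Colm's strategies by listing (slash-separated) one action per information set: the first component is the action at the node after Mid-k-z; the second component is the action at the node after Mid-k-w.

6

Rowan has 24 pure strategies: Mid/k/z/d, Mid/k/z/b, Mid/k/w/d, Mid/k/w/b, Mid/k/x/d, Mid/k/x/b, Mid/g/z/d, Mid/g/z/b, Mid/g/w/d, Mid/g/w/b, Mid/g/x/d, Mid/g/x/b, Lo/k/z/d, Lo/k/z/b, Lo/k/w/d, Lo/k/w/b, Lo/k/x/d, Lo/k/x/b, Lo/g/z/d, Lo/g/z/b, Lo/g/w/d, Lo/g/w/b, Lo/g/x/d, Lo/g/x/b. Columns: In/s, In/t, Stay/s, Stay/t.
{Mid/k/z/d, Mid/k/z/b} → row (1,3) (1,3) (5,5) (5,5)
{Mid/k/w/d} → row (3,7) (1,1) (3,7) (1,1)
{Mid/k/w/b} → row (1,2) (1,1) (1,2) (1,1)
{Mid/k/x/d, Mid/k/x/b} → row (6,6) (6,6) (6,6) (6,6)
{Mid/g/z/d, Mid/g/z/b, Mid/g/w/d, Mid/g/w/b, Mid/g/x/d, Mid/g/x/b} → row (0,7) (0,7) (0,7) (0,7)
{Lo/k/z/d, Lo/k/z/b, Lo/k/w/d, Lo/k/w/b, Lo/k/x/d, Lo/k/x/b, Lo/g/z/d, Lo/g/z/b, Lo/g/w/d, Lo/g/w/b, Lo/g/x/d, Lo/g/x/b} → row (0,3) (0,3) (0,3) (0,3)
That's 6 distinct rows out of 24 strategies.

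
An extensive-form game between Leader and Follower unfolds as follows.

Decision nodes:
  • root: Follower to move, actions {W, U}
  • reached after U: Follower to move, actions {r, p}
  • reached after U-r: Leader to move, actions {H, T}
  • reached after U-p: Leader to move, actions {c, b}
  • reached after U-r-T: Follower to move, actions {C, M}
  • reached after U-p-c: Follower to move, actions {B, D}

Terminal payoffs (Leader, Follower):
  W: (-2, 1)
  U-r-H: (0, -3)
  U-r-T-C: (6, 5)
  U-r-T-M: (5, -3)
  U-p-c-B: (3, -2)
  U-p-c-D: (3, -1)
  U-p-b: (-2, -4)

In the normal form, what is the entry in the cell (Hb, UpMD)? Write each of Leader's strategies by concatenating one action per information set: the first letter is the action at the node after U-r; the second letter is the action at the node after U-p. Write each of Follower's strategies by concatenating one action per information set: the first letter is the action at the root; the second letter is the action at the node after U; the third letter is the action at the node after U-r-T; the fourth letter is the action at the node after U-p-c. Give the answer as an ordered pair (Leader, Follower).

Trace the play path from the root:
  Follower plays U
  Follower plays p at [U]
  Leader plays b at [U-p]
→ terminal payoff (-2, -4).
(Leader's choice at the node after U-r is never reached on this path, so it doesn't affect the outcome.)

(-2, -4)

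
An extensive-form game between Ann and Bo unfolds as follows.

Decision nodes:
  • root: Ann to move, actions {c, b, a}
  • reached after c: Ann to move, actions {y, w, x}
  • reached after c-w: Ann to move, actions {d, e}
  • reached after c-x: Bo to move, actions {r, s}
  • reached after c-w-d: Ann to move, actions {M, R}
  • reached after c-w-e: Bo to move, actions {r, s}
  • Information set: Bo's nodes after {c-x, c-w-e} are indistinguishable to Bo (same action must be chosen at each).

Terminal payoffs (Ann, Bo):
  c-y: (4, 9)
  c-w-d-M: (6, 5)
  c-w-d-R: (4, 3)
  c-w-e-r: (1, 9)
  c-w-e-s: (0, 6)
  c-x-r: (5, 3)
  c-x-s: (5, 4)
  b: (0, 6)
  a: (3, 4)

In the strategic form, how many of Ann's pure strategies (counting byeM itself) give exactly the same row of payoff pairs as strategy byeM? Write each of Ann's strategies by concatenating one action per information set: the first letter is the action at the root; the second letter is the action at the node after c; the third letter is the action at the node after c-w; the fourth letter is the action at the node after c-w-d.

Row for byeM (columns r, s): (0,6) (0,6).
Under byeM, Ann's choice at the node after c and at the node after c-w and at the node after c-w-d can never be reached regardless of what Bo does, so varying those choices leaves every outcome unchanged.
Holding the reachable choices fixed and varying the unreachable ones freely already gives 3 × 2 × 2 = 12 equivalent strategies.
No other strategy reproduces this row, so those 12 are the full class: bydM, bydR, byeM, byeR, bwdM, bwdR, bweM, bweR, bxdM, bxdR, bxeM, bxeR.

12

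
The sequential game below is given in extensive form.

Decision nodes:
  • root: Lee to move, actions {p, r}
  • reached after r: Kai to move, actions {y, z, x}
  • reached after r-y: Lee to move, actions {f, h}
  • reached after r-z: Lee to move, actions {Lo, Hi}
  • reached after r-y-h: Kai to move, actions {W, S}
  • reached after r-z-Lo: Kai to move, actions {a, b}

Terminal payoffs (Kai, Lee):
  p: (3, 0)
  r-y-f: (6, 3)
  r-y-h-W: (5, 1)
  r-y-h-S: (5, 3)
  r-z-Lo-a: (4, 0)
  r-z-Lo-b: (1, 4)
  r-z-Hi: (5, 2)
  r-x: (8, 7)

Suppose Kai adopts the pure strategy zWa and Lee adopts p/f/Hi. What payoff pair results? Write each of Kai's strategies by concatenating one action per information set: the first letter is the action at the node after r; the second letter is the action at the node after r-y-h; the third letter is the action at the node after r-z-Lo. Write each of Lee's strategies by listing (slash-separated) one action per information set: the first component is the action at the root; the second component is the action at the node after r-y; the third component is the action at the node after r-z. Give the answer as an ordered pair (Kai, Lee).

Trace the play path from the root:
  Lee plays p
→ terminal payoff (3, 0).
(Kai's choice at the node after r is never reached on this path, so it doesn't affect the outcome.)

(3, 0)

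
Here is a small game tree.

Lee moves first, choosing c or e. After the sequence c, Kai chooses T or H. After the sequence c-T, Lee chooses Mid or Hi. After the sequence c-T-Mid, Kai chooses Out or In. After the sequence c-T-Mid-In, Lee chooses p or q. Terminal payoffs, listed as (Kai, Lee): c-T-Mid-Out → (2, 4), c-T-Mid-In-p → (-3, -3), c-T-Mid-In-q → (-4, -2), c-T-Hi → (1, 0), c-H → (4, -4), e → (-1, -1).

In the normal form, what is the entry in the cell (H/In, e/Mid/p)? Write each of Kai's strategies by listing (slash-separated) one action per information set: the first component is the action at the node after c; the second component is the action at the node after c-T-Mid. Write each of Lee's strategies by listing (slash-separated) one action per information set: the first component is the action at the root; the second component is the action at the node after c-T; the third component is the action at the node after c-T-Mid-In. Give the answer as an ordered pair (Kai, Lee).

(-1, -1)

Trace the play path from the root:
  Lee plays e
→ terminal payoff (-1, -1).
(Kai's choice at the node after c is never reached on this path, so it doesn't affect the outcome.)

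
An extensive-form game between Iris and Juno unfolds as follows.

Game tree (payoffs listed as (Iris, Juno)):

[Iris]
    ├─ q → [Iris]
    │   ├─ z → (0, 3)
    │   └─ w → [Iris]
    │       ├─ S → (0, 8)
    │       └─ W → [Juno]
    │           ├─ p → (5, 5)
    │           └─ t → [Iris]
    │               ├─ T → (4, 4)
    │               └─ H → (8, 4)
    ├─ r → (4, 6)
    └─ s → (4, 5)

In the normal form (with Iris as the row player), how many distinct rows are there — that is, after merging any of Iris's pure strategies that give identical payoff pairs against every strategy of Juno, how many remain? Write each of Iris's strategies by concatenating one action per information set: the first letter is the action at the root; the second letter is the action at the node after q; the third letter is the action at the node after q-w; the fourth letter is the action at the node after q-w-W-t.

6

Iris has 24 pure strategies: qzST, qzSH, qzWT, qzWH, qwST, qwSH, qwWT, qwWH, rzST, rzSH, rzWT, rzWH, rwST, rwSH, rwWT, rwWH, szST, szSH, szWT, szWH, swST, swSH, swWT, swWH. Columns: p, t.
{qzST, qzSH, qzWT, qzWH} → row (0,3) (0,3)
{qwST, qwSH} → row (0,8) (0,8)
{qwWT} → row (5,5) (4,4)
{qwWH} → row (5,5) (8,4)
{rzST, rzSH, rzWT, rzWH, rwST, rwSH, rwWT, rwWH} → row (4,6) (4,6)
{szST, szSH, szWT, szWH, swST, swSH, swWT, swWH} → row (4,5) (4,5)
That's 6 distinct rows out of 24 strategies.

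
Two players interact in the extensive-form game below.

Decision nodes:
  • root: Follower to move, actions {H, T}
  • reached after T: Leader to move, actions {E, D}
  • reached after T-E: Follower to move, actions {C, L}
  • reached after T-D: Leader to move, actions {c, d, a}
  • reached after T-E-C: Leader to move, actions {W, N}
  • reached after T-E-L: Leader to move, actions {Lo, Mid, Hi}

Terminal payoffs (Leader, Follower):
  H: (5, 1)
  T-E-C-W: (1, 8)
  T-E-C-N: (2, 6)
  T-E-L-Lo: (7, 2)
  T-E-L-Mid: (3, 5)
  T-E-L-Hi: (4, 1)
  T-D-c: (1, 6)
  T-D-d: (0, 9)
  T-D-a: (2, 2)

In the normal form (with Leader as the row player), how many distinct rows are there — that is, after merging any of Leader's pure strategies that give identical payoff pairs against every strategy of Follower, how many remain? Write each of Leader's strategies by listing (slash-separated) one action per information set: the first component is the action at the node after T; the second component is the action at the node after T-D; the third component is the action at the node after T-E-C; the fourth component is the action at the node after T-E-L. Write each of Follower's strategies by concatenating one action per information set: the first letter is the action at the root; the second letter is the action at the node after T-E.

Leader has 36 pure strategies: E/c/W/Lo, E/c/W/Mid, E/c/W/Hi, E/c/N/Lo, E/c/N/Mid, E/c/N/Hi, E/d/W/Lo, E/d/W/Mid, E/d/W/Hi, E/d/N/Lo, E/d/N/Mid, E/d/N/Hi, E/a/W/Lo, E/a/W/Mid, E/a/W/Hi, E/a/N/Lo, E/a/N/Mid, E/a/N/Hi, D/c/W/Lo, D/c/W/Mid, D/c/W/Hi, D/c/N/Lo, D/c/N/Mid, D/c/N/Hi, D/d/W/Lo, D/d/W/Mid, D/d/W/Hi, D/d/N/Lo, D/d/N/Mid, D/d/N/Hi, D/a/W/Lo, D/a/W/Mid, D/a/W/Hi, D/a/N/Lo, D/a/N/Mid, D/a/N/Hi. Columns: HC, HL, TC, TL.
{E/c/W/Lo, E/d/W/Lo, E/a/W/Lo} → row (5,1) (5,1) (1,8) (7,2)
{E/c/W/Mid, E/d/W/Mid, E/a/W/Mid} → row (5,1) (5,1) (1,8) (3,5)
{E/c/W/Hi, E/d/W/Hi, E/a/W/Hi} → row (5,1) (5,1) (1,8) (4,1)
{E/c/N/Lo, E/d/N/Lo, E/a/N/Lo} → row (5,1) (5,1) (2,6) (7,2)
{E/c/N/Mid, E/d/N/Mid, E/a/N/Mid} → row (5,1) (5,1) (2,6) (3,5)
{E/c/N/Hi, E/d/N/Hi, E/a/N/Hi} → row (5,1) (5,1) (2,6) (4,1)
{D/c/W/Lo, D/c/W/Mid, D/c/W/Hi, D/c/N/Lo, D/c/N/Mid, D/c/N/Hi} → row (5,1) (5,1) (1,6) (1,6)
{D/d/W/Lo, D/d/W/Mid, D/d/W/Hi, D/d/N/Lo, D/d/N/Mid, D/d/N/Hi} → row (5,1) (5,1) (0,9) (0,9)
{D/a/W/Lo, D/a/W/Mid, D/a/W/Hi, D/a/N/Lo, D/a/N/Mid, D/a/N/Hi} → row (5,1) (5,1) (2,2) (2,2)
That's 9 distinct rows out of 36 strategies.

9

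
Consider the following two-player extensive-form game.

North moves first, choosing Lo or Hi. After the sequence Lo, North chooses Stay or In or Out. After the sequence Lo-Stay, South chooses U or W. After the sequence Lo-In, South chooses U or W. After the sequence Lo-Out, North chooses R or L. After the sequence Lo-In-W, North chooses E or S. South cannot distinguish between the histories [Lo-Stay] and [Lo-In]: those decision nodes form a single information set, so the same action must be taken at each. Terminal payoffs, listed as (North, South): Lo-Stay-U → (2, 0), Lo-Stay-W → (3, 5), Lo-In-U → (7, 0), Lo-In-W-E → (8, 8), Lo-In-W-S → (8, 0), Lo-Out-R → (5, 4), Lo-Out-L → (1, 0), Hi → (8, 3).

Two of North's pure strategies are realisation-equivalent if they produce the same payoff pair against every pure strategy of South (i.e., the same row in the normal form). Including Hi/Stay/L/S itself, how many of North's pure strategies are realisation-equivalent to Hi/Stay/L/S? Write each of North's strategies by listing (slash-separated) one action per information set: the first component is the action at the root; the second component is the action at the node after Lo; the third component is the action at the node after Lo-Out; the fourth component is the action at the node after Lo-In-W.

Row for Hi/Stay/L/S (columns U, W): (8,3) (8,3).
Under Hi/Stay/L/S, North's choice at the node after Lo and at the node after Lo-Out and at the node after Lo-In-W can never be reached regardless of what South does, so varying those choices leaves every outcome unchanged.
Holding the reachable choices fixed and varying the unreachable ones freely already gives 3 × 2 × 2 = 12 equivalent strategies.
No other strategy reproduces this row, so those 12 are the full class: Hi/Stay/R/E, Hi/Stay/R/S, Hi/Stay/L/E, Hi/Stay/L/S, Hi/In/R/E, Hi/In/R/S, Hi/In/L/E, Hi/In/L/S, Hi/Out/R/E, Hi/Out/R/S, Hi/Out/L/E, Hi/Out/L/S.

12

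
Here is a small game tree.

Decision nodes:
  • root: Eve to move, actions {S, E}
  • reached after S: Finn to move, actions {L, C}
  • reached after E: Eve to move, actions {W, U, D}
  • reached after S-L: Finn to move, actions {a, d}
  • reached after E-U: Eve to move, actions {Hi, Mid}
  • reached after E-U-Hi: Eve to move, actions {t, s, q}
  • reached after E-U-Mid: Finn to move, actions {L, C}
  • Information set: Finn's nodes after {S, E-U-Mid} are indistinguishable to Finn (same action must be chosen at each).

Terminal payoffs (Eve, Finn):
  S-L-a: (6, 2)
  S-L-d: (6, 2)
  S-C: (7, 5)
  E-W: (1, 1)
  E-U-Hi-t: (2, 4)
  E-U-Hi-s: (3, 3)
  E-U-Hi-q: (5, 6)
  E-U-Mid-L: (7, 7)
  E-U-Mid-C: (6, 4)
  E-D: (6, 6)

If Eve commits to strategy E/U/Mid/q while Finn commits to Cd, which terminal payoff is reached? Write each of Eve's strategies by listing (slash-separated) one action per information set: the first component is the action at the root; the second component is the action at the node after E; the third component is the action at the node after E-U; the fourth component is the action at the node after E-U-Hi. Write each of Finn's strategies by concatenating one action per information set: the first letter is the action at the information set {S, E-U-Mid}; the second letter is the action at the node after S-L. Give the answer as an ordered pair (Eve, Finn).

Trace the play path from the root:
  Eve plays E
  Eve plays U at [E]
  Eve plays Mid at [E-U]
  Finn plays C at [E-U-Mid]
→ terminal payoff (6, 4).
(Eve's choice at the node after E-U-Hi is never reached on this path, so it doesn't affect the outcome.)

(6, 4)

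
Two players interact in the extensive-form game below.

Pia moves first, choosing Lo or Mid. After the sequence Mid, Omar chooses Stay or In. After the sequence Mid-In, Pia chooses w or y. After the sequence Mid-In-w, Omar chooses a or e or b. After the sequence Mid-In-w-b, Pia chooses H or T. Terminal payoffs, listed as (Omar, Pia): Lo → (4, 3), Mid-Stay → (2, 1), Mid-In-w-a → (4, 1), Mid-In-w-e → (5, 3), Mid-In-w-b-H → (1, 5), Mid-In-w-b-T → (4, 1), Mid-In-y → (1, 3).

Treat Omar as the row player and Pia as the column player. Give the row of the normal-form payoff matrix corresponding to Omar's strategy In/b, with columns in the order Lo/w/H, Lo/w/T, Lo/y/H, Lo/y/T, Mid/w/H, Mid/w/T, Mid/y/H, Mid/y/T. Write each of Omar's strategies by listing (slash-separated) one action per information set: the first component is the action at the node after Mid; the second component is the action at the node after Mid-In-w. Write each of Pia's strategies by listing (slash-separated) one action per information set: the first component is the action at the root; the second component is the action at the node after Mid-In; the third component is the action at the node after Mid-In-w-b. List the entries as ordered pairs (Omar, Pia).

vs Lo/w/H: Pia plays Lo → (4, 3)
vs Lo/w/T: Pia plays Lo → (4, 3)
vs Lo/y/H: Pia plays Lo → (4, 3)
vs Lo/y/T: Pia plays Lo → (4, 3)
vs Mid/w/H: Pia plays Mid → Omar plays In at [Mid] → Pia plays w at [Mid-In] → Omar plays b at [Mid-In-w] → Pia plays H at [Mid-In-w-b] → (1, 5)
vs Mid/w/T: Pia plays Mid → Omar plays In at [Mid] → Pia plays w at [Mid-In] → Omar plays b at [Mid-In-w] → Pia plays T at [Mid-In-w-b] → (4, 1)
vs Mid/y/H: Pia plays Mid → Omar plays In at [Mid] → Pia plays y at [Mid-In] → (1, 3)
vs Mid/y/T: Pia plays Mid → Omar plays In at [Mid] → Pia plays y at [Mid-In] → (1, 3)

(4,3) (4,3) (4,3) (4,3) (1,5) (4,1) (1,3) (1,3)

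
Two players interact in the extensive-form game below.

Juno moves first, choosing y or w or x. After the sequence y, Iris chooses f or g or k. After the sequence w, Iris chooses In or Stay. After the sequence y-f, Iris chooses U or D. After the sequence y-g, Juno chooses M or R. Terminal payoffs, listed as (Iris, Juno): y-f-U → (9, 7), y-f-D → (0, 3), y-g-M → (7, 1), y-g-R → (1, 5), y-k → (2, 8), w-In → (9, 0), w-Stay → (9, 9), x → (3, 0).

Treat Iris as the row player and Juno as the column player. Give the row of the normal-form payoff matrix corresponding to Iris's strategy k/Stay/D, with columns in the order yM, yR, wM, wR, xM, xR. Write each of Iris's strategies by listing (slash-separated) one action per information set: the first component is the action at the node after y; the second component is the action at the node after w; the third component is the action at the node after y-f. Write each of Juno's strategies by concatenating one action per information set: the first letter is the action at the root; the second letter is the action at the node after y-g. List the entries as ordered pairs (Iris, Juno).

vs yM: Juno plays y → Iris plays k at [y] → (2, 8)
vs yR: Juno plays y → Iris plays k at [y] → (2, 8)
vs wM: Juno plays w → Iris plays Stay at [w] → (9, 9)
vs wR: Juno plays w → Iris plays Stay at [w] → (9, 9)
vs xM: Juno plays x → (3, 0)
vs xR: Juno plays x → (3, 0)

(2,8) (2,8) (9,9) (9,9) (3,0) (3,0)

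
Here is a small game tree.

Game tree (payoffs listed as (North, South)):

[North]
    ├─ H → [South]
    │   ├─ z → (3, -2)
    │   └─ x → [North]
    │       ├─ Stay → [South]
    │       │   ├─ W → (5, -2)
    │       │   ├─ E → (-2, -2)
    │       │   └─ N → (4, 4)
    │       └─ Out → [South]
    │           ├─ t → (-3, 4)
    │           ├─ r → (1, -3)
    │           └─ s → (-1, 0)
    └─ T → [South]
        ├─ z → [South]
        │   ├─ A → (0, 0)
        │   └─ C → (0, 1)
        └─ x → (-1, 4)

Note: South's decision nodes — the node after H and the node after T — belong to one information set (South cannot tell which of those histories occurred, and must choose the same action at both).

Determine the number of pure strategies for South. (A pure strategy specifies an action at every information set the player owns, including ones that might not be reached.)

South owns the information set {H, T} with actions {z, x} — two choices.
South owns the node after T-z with actions {A, C} — two choices.
South owns the node after H-x-Stay with actions {W, E, N} — three choices.
South owns the node after H-x-Out with actions {t, r, s} — three choices.
A pure strategy fixes one action at each information set independently, so the count is the product 2 × 2 × 3 × 3 = 36.
(For reference, North has 4 pure strategies, giving a 36×4 normal-form matrix.)

36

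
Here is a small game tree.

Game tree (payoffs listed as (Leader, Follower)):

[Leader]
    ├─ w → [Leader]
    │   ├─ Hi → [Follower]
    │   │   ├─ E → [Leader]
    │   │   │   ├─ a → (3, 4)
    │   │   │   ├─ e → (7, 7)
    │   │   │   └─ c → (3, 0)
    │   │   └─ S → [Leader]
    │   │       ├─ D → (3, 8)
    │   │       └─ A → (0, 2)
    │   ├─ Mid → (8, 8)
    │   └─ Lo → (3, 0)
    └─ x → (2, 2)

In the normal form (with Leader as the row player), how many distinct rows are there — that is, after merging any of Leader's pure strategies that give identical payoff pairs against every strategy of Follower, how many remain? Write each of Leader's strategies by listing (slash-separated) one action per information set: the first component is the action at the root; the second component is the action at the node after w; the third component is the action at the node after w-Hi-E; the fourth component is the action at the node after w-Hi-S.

9

Leader has 36 pure strategies: w/Hi/a/D, w/Hi/a/A, w/Hi/e/D, w/Hi/e/A, w/Hi/c/D, w/Hi/c/A, w/Mid/a/D, w/Mid/a/A, w/Mid/e/D, w/Mid/e/A, w/Mid/c/D, w/Mid/c/A, w/Lo/a/D, w/Lo/a/A, w/Lo/e/D, w/Lo/e/A, w/Lo/c/D, w/Lo/c/A, x/Hi/a/D, x/Hi/a/A, x/Hi/e/D, x/Hi/e/A, x/Hi/c/D, x/Hi/c/A, x/Mid/a/D, x/Mid/a/A, x/Mid/e/D, x/Mid/e/A, x/Mid/c/D, x/Mid/c/A, x/Lo/a/D, x/Lo/a/A, x/Lo/e/D, x/Lo/e/A, x/Lo/c/D, x/Lo/c/A. Columns: E, S.
{w/Hi/a/D} → row (3,4) (3,8)
{w/Hi/a/A} → row (3,4) (0,2)
{w/Hi/e/D} → row (7,7) (3,8)
{w/Hi/e/A} → row (7,7) (0,2)
{w/Hi/c/D} → row (3,0) (3,8)
{w/Hi/c/A} → row (3,0) (0,2)
{w/Mid/a/D, w/Mid/a/A, w/Mid/e/D, w/Mid/e/A, w/Mid/c/D, w/Mid/c/A} → row (8,8) (8,8)
{w/Lo/a/D, w/Lo/a/A, w/Lo/e/D, w/Lo/e/A, w/Lo/c/D, w/Lo/c/A} → row (3,0) (3,0)
{x/Hi/a/D, x/Hi/a/A, x/Hi/e/D, x/Hi/e/A, x/Hi/c/D, x/Hi/c/A, x/Mid/a/D, x/Mid/a/A, x/Mid/e/D, x/Mid/e/A, x/Mid/c/D, x/Mid/c/A, x/Lo/a/D, x/Lo/a/A, x/Lo/e/D, x/Lo/e/A, x/Lo/c/D, x/Lo/c/A} → row (2,2) (2,2)
That's 9 distinct rows out of 36 strategies.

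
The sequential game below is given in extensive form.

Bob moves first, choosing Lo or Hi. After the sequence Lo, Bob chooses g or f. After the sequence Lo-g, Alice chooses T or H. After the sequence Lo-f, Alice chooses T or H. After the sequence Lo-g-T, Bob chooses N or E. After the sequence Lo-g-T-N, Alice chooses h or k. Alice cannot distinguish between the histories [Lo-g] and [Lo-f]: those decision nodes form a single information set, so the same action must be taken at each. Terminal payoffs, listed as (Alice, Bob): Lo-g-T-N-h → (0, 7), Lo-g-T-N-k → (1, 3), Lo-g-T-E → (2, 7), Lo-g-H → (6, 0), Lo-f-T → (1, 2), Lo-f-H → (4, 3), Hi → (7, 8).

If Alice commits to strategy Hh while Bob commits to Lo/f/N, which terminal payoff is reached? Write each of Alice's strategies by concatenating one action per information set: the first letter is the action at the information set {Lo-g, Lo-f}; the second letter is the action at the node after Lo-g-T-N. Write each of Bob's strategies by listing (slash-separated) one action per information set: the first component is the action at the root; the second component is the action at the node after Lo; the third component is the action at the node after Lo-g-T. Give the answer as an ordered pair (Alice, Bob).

(4, 3)

Trace the play path from the root:
  Bob plays Lo
  Bob plays f at [Lo]
  Alice plays H at [Lo-f]
→ terminal payoff (4, 3).
(Alice's choice at the node after Lo-g-T-N is never reached on this path, so it doesn't affect the outcome.)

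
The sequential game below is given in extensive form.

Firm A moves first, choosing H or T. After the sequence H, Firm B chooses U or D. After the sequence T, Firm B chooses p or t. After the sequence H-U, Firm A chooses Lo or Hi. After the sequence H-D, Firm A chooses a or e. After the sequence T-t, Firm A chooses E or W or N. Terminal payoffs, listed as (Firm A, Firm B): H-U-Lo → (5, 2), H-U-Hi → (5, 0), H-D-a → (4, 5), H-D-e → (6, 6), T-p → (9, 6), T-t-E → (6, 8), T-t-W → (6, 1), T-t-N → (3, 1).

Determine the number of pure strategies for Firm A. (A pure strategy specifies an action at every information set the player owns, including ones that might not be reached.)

Firm A owns the root with actions {H, T} — two choices.
Firm A owns the node after H-U with actions {Lo, Hi} — two choices.
Firm A owns the node after H-D with actions {a, e} — two choices.
Firm A owns the node after T-t with actions {E, W, N} — three choices.
A pure strategy fixes one action at each information set independently, so the count is the product 2 × 2 × 2 × 3 = 24.

24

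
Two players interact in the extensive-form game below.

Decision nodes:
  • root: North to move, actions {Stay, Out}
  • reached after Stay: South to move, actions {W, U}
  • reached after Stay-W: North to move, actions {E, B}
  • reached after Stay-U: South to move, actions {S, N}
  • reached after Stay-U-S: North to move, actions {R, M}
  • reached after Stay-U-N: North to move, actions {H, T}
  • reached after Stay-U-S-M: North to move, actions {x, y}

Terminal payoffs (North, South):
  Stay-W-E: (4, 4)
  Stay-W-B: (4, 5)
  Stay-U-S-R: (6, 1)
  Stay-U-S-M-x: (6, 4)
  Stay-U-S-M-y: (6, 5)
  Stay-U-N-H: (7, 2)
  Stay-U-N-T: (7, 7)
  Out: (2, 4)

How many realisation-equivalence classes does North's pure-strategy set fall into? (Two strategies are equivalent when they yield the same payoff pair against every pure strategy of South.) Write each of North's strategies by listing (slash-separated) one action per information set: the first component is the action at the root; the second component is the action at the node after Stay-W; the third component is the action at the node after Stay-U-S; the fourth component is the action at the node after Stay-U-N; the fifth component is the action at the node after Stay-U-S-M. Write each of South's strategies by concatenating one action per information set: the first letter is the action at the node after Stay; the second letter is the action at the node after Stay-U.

North has 32 pure strategies: Stay/E/R/H/x, Stay/E/R/H/y, Stay/E/R/T/x, Stay/E/R/T/y, Stay/E/M/H/x, Stay/E/M/H/y, Stay/E/M/T/x, Stay/E/M/T/y, Stay/B/R/H/x, Stay/B/R/H/y, Stay/B/R/T/x, Stay/B/R/T/y, Stay/B/M/H/x, Stay/B/M/H/y, Stay/B/M/T/x, Stay/B/M/T/y, Out/E/R/H/x, Out/E/R/H/y, Out/E/R/T/x, Out/E/R/T/y, Out/E/M/H/x, Out/E/M/H/y, Out/E/M/T/x, Out/E/M/T/y, Out/B/R/H/x, Out/B/R/H/y, Out/B/R/T/x, Out/B/R/T/y, Out/B/M/H/x, Out/B/M/H/y, Out/B/M/T/x, Out/B/M/T/y. Columns: WS, WN, US, UN.
{Stay/E/R/H/x, Stay/E/R/H/y} → row (4,4) (4,4) (6,1) (7,2)
{Stay/E/R/T/x, Stay/E/R/T/y} → row (4,4) (4,4) (6,1) (7,7)
{Stay/E/M/H/x} → row (4,4) (4,4) (6,4) (7,2)
{Stay/E/M/H/y} → row (4,4) (4,4) (6,5) (7,2)
{Stay/E/M/T/x} → row (4,4) (4,4) (6,4) (7,7)
{Stay/E/M/T/y} → row (4,4) (4,4) (6,5) (7,7)
{Stay/B/R/H/x, Stay/B/R/H/y} → row (4,5) (4,5) (6,1) (7,2)
{Stay/B/R/T/x, Stay/B/R/T/y} → row (4,5) (4,5) (6,1) (7,7)
{Stay/B/M/H/x} → row (4,5) (4,5) (6,4) (7,2)
{Stay/B/M/H/y} → row (4,5) (4,5) (6,5) (7,2)
{Stay/B/M/T/x} → row (4,5) (4,5) (6,4) (7,7)
{Stay/B/M/T/y} → row (4,5) (4,5) (6,5) (7,7)
{Out/E/R/H/x, Out/E/R/H/y, Out/E/R/T/x, Out/E/R/T/y, Out/E/M/H/x, Out/E/M/H/y, Out/E/M/T/x, Out/E/M/T/y, Out/B/R/H/x, Out/B/R/H/y, Out/B/R/T/x, Out/B/R/T/y, Out/B/M/H/x, Out/B/M/H/y, Out/B/M/T/x, Out/B/M/T/y} → row (2,4) (2,4) (2,4) (2,4)
That's 13 distinct rows out of 32 strategies.

13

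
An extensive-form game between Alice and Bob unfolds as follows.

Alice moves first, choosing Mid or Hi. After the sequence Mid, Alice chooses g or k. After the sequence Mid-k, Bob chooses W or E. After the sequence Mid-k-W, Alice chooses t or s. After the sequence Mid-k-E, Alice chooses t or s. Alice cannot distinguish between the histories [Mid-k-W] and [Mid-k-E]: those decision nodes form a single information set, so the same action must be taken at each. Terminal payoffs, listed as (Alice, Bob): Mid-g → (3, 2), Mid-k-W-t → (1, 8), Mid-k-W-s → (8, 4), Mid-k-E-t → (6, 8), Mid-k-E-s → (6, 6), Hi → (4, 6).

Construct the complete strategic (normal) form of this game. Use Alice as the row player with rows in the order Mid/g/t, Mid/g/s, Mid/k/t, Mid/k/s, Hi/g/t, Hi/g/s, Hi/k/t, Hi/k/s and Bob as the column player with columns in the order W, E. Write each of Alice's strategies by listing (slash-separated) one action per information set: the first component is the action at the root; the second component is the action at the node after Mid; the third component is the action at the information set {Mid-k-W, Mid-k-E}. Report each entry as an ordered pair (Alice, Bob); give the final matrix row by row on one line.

Mid/g/t: (3,2) (3,2) | Mid/g/s: (3,2) (3,2) | Mid/k/t: (1,8) (6,8) | Mid/k/s: (8,4) (6,6) | Hi/g/t: (4,6) (4,6) | Hi/g/s: (4,6) (4,6) | Hi/k/t: (4,6) (4,6) | Hi/k/s: (4,6) (4,6)

               W        E
Mid/g/t    (3,2)    (3,2)
Mid/g/s    (3,2)    (3,2)
Mid/k/t    (1,8)    (6,8)
Mid/k/s    (8,4)    (6,6)
 Hi/g/t    (4,6)    (4,6)
 Hi/g/s    (4,6)    (4,6)
 Hi/k/t    (4,6)    (4,6)
 Hi/k/s    (4,6)    (4,6)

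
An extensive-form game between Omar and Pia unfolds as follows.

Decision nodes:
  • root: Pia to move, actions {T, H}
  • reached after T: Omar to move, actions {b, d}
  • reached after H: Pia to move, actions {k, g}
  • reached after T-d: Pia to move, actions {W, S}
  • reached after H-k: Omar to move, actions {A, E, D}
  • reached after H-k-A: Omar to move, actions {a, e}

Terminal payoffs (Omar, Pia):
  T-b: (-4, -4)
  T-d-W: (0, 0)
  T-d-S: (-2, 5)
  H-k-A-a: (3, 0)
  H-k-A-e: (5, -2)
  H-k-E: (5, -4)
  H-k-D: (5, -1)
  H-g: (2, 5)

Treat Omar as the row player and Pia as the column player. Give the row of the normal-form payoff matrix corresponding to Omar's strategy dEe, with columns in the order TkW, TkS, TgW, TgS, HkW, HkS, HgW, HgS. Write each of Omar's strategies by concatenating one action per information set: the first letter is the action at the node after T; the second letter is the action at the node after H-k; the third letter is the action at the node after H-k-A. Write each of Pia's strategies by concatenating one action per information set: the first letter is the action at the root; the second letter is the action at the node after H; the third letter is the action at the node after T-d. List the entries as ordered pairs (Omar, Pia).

(0,0) (-2,5) (0,0) (-2,5) (5,-4) (5,-4) (2,5) (2,5)

vs TkW: Pia plays T → Omar plays d at [T] → Pia plays W at [T-d] → (0, 0)
vs TkS: Pia plays T → Omar plays d at [T] → Pia plays S at [T-d] → (-2, 5)
vs TgW: Pia plays T → Omar plays d at [T] → Pia plays W at [T-d] → (0, 0)
vs TgS: Pia plays T → Omar plays d at [T] → Pia plays S at [T-d] → (-2, 5)
vs HkW: Pia plays H → Pia plays k at [H] → Omar plays E at [H-k] → (5, -4)
vs HkS: Pia plays H → Pia plays k at [H] → Omar plays E at [H-k] → (5, -4)
vs HgW: Pia plays H → Pia plays g at [H] → (2, 5)
vs HgS: Pia plays H → Pia plays g at [H] → (2, 5)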